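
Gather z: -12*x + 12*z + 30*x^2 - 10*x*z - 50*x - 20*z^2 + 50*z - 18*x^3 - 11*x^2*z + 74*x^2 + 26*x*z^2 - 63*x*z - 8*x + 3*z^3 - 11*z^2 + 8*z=-18*x^3 + 104*x^2 - 70*x + 3*z^3 + z^2*(26*x - 31) + z*(-11*x^2 - 73*x + 70)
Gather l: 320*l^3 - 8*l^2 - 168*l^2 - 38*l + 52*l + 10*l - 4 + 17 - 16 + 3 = 320*l^3 - 176*l^2 + 24*l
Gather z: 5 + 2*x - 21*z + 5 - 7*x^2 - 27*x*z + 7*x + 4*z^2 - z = -7*x^2 + 9*x + 4*z^2 + z*(-27*x - 22) + 10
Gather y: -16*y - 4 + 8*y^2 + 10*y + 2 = 8*y^2 - 6*y - 2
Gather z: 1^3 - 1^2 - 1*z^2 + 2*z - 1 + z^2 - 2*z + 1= 0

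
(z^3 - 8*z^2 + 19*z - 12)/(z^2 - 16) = (z^2 - 4*z + 3)/(z + 4)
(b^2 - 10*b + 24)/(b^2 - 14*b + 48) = (b - 4)/(b - 8)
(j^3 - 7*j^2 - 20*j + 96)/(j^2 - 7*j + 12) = (j^2 - 4*j - 32)/(j - 4)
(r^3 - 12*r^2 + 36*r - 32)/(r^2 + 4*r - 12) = (r^2 - 10*r + 16)/(r + 6)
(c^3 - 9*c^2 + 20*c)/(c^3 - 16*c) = (c - 5)/(c + 4)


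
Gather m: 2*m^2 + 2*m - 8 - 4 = 2*m^2 + 2*m - 12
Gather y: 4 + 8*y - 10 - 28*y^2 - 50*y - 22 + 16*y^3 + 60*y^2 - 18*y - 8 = 16*y^3 + 32*y^2 - 60*y - 36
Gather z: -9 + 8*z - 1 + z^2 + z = z^2 + 9*z - 10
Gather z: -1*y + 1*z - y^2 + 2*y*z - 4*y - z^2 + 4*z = -y^2 - 5*y - z^2 + z*(2*y + 5)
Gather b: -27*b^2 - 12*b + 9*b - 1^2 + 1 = -27*b^2 - 3*b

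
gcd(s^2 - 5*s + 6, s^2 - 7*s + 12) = s - 3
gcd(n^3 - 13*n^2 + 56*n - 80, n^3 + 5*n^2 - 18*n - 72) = n - 4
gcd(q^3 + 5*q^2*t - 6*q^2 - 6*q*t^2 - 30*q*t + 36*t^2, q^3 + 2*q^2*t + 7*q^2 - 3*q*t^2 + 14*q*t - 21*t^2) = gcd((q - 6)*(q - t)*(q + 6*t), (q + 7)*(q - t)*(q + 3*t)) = q - t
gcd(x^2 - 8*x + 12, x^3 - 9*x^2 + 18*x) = x - 6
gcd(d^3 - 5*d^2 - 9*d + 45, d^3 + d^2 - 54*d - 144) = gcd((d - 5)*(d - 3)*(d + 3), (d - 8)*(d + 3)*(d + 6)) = d + 3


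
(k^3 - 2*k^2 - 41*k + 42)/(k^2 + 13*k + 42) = (k^2 - 8*k + 7)/(k + 7)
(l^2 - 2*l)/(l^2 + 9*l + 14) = l*(l - 2)/(l^2 + 9*l + 14)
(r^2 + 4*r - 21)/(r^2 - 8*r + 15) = (r + 7)/(r - 5)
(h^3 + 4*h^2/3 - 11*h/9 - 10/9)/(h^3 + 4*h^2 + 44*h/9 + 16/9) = (3*h^2 + 2*h - 5)/(3*h^2 + 10*h + 8)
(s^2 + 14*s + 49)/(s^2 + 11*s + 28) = (s + 7)/(s + 4)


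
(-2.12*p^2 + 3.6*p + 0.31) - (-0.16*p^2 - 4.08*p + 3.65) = -1.96*p^2 + 7.68*p - 3.34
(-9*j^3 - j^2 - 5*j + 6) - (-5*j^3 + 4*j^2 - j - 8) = -4*j^3 - 5*j^2 - 4*j + 14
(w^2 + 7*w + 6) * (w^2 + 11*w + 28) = w^4 + 18*w^3 + 111*w^2 + 262*w + 168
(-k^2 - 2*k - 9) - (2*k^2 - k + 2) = -3*k^2 - k - 11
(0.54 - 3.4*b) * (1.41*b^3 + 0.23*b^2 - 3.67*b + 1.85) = -4.794*b^4 - 0.0206000000000001*b^3 + 12.6022*b^2 - 8.2718*b + 0.999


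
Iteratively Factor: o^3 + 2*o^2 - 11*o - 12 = (o + 4)*(o^2 - 2*o - 3) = (o - 3)*(o + 4)*(o + 1)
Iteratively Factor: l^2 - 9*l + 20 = (l - 5)*(l - 4)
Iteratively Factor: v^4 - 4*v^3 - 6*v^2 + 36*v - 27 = (v + 3)*(v^3 - 7*v^2 + 15*v - 9) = (v - 3)*(v + 3)*(v^2 - 4*v + 3) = (v - 3)*(v - 1)*(v + 3)*(v - 3)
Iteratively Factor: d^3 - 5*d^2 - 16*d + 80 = (d + 4)*(d^2 - 9*d + 20) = (d - 5)*(d + 4)*(d - 4)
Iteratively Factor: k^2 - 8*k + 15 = (k - 5)*(k - 3)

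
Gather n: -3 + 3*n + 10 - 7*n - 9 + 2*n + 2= -2*n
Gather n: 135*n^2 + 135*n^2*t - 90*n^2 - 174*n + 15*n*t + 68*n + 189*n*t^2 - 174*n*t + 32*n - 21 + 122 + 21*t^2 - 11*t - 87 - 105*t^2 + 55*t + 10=n^2*(135*t + 45) + n*(189*t^2 - 159*t - 74) - 84*t^2 + 44*t + 24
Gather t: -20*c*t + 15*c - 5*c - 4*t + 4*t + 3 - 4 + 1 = -20*c*t + 10*c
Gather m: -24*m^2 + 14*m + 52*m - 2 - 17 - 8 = -24*m^2 + 66*m - 27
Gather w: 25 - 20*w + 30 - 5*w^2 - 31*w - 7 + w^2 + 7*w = -4*w^2 - 44*w + 48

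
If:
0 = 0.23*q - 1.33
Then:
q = 5.78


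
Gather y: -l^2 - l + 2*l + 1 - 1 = -l^2 + l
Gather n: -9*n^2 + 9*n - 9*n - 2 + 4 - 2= -9*n^2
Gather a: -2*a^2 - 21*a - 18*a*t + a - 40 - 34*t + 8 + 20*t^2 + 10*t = -2*a^2 + a*(-18*t - 20) + 20*t^2 - 24*t - 32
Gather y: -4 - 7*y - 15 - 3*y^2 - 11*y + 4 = -3*y^2 - 18*y - 15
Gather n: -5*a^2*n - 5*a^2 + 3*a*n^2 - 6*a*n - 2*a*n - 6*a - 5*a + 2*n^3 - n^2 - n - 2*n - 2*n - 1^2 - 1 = -5*a^2 - 11*a + 2*n^3 + n^2*(3*a - 1) + n*(-5*a^2 - 8*a - 5) - 2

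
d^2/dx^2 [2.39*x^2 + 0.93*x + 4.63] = 4.78000000000000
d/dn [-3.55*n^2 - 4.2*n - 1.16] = -7.1*n - 4.2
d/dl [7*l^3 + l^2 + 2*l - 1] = 21*l^2 + 2*l + 2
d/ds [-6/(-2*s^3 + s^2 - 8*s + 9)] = 12*(-3*s^2 + s - 4)/(2*s^3 - s^2 + 8*s - 9)^2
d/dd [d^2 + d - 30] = 2*d + 1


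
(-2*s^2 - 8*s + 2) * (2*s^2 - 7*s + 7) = -4*s^4 - 2*s^3 + 46*s^2 - 70*s + 14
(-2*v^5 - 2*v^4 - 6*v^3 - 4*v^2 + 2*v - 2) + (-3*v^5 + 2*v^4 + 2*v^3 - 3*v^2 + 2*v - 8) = -5*v^5 - 4*v^3 - 7*v^2 + 4*v - 10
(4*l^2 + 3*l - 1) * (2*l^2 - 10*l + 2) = 8*l^4 - 34*l^3 - 24*l^2 + 16*l - 2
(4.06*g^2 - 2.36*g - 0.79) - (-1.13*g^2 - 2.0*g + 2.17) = 5.19*g^2 - 0.36*g - 2.96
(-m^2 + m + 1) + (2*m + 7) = -m^2 + 3*m + 8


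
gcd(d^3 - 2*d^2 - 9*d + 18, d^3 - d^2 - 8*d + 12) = d^2 + d - 6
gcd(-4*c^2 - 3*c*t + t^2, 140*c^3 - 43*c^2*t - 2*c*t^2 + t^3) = -4*c + t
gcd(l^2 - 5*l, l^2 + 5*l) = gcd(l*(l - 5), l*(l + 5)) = l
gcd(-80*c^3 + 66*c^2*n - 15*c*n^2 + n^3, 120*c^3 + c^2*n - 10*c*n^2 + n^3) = 40*c^2 - 13*c*n + n^2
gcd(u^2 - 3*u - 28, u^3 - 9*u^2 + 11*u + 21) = u - 7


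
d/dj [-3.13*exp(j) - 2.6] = -3.13*exp(j)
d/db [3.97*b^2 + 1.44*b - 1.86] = 7.94*b + 1.44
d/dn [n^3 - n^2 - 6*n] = 3*n^2 - 2*n - 6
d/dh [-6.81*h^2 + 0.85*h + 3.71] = 0.85 - 13.62*h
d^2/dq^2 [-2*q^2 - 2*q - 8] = -4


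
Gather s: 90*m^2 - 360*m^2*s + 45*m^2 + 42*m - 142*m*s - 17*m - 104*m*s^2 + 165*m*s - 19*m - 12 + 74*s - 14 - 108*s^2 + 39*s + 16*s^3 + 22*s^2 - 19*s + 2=135*m^2 + 6*m + 16*s^3 + s^2*(-104*m - 86) + s*(-360*m^2 + 23*m + 94) - 24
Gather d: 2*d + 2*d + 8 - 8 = 4*d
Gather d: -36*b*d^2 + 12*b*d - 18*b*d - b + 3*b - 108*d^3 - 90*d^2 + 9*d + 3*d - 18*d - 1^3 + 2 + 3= 2*b - 108*d^3 + d^2*(-36*b - 90) + d*(-6*b - 6) + 4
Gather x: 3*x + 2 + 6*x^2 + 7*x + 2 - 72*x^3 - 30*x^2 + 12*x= -72*x^3 - 24*x^2 + 22*x + 4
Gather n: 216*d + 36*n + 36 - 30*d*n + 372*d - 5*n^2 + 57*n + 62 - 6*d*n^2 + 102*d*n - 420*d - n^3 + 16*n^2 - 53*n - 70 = 168*d - n^3 + n^2*(11 - 6*d) + n*(72*d + 40) + 28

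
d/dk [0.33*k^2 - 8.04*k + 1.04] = 0.66*k - 8.04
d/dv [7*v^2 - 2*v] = 14*v - 2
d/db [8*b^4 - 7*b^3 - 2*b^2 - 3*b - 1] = 32*b^3 - 21*b^2 - 4*b - 3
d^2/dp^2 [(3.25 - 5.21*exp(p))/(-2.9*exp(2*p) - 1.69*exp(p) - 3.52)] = (43.8161*exp(4*p) - 134.86421*exp(3*p) - 366.88683*exp(2*p) + 92.428427*exp(p) + 83.887584)*exp(p)/(24.389*exp(6*p) + 42.6387*exp(5*p) + 113.65767*exp(4*p) + 108.335929*exp(3*p) + 137.956896*exp(2*p) + 62.819328*exp(p) + 43.614208)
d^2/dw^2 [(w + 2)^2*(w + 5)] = 6*w + 18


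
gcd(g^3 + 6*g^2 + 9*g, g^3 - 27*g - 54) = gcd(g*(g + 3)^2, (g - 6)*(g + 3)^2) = g^2 + 6*g + 9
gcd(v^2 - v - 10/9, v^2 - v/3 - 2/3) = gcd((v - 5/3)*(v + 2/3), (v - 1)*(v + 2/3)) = v + 2/3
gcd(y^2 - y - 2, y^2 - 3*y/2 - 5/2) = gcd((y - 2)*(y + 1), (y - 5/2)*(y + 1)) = y + 1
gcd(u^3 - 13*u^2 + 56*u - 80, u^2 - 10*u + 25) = u - 5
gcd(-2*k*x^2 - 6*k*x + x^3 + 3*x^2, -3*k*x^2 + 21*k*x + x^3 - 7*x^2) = x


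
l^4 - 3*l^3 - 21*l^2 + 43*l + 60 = (l - 5)*(l - 3)*(l + 1)*(l + 4)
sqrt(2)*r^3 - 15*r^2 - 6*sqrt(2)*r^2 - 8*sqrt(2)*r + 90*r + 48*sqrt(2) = (r - 6)*(r - 8*sqrt(2))*(sqrt(2)*r + 1)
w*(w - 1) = w^2 - w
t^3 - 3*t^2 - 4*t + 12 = (t - 3)*(t - 2)*(t + 2)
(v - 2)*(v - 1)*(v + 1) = v^3 - 2*v^2 - v + 2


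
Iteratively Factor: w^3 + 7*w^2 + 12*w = (w)*(w^2 + 7*w + 12) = w*(w + 3)*(w + 4)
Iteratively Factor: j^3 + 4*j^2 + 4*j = (j + 2)*(j^2 + 2*j) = j*(j + 2)*(j + 2)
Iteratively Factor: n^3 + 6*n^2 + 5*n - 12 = (n + 3)*(n^2 + 3*n - 4) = (n - 1)*(n + 3)*(n + 4)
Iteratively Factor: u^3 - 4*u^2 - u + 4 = (u - 1)*(u^2 - 3*u - 4) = (u - 4)*(u - 1)*(u + 1)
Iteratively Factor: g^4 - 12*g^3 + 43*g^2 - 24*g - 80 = (g - 4)*(g^3 - 8*g^2 + 11*g + 20) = (g - 4)^2*(g^2 - 4*g - 5) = (g - 5)*(g - 4)^2*(g + 1)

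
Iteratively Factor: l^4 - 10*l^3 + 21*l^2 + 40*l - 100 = (l - 5)*(l^3 - 5*l^2 - 4*l + 20) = (l - 5)^2*(l^2 - 4) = (l - 5)^2*(l - 2)*(l + 2)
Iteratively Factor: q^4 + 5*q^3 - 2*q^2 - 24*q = (q + 3)*(q^3 + 2*q^2 - 8*q) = (q + 3)*(q + 4)*(q^2 - 2*q) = (q - 2)*(q + 3)*(q + 4)*(q)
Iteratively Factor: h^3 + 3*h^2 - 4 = (h + 2)*(h^2 + h - 2) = (h - 1)*(h + 2)*(h + 2)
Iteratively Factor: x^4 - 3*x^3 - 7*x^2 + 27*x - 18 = (x - 1)*(x^3 - 2*x^2 - 9*x + 18) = (x - 2)*(x - 1)*(x^2 - 9) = (x - 2)*(x - 1)*(x + 3)*(x - 3)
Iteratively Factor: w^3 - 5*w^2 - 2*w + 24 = (w - 4)*(w^2 - w - 6) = (w - 4)*(w + 2)*(w - 3)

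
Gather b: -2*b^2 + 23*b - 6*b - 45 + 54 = -2*b^2 + 17*b + 9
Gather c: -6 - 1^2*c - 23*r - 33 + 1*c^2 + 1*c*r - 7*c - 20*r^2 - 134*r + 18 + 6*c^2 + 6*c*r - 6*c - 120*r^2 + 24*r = 7*c^2 + c*(7*r - 14) - 140*r^2 - 133*r - 21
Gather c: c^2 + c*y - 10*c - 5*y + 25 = c^2 + c*(y - 10) - 5*y + 25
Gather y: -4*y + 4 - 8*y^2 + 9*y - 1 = -8*y^2 + 5*y + 3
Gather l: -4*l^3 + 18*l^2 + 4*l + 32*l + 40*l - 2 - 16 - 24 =-4*l^3 + 18*l^2 + 76*l - 42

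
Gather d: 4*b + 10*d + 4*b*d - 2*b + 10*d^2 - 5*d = 2*b + 10*d^2 + d*(4*b + 5)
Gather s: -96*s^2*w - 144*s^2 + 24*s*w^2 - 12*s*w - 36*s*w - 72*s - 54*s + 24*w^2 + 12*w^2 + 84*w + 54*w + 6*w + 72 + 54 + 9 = s^2*(-96*w - 144) + s*(24*w^2 - 48*w - 126) + 36*w^2 + 144*w + 135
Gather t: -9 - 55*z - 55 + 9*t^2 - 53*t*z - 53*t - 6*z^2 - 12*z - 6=9*t^2 + t*(-53*z - 53) - 6*z^2 - 67*z - 70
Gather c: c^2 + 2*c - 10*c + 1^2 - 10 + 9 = c^2 - 8*c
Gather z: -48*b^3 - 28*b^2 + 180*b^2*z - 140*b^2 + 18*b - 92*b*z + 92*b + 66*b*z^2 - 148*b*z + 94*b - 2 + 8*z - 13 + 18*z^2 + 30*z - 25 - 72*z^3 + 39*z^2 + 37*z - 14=-48*b^3 - 168*b^2 + 204*b - 72*z^3 + z^2*(66*b + 57) + z*(180*b^2 - 240*b + 75) - 54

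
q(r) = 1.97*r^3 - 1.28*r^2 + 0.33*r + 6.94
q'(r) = 5.91*r^2 - 2.56*r + 0.33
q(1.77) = 14.44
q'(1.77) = 14.31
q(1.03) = 8.07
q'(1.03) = 3.96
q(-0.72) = 5.30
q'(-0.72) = 5.24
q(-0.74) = 5.20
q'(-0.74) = 5.46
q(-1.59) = -4.74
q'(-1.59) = 19.34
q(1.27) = 9.33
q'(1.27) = 6.61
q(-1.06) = 2.81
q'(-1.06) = 9.68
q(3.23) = 61.04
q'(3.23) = 53.72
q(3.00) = 49.60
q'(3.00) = 45.84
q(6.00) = 388.36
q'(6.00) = 197.73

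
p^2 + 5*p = p*(p + 5)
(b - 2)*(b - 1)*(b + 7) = b^3 + 4*b^2 - 19*b + 14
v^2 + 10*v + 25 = (v + 5)^2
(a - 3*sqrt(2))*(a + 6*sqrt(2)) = a^2 + 3*sqrt(2)*a - 36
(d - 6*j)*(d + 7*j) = d^2 + d*j - 42*j^2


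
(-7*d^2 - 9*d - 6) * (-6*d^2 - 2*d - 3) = 42*d^4 + 68*d^3 + 75*d^2 + 39*d + 18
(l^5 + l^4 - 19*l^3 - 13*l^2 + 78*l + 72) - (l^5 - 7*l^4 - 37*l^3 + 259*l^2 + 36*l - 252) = 8*l^4 + 18*l^3 - 272*l^2 + 42*l + 324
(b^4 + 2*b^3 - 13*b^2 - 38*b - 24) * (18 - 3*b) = -3*b^5 + 12*b^4 + 75*b^3 - 120*b^2 - 612*b - 432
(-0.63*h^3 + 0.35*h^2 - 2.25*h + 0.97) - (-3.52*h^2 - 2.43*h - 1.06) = -0.63*h^3 + 3.87*h^2 + 0.18*h + 2.03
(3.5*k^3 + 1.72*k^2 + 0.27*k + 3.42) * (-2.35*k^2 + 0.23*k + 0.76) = -8.225*k^5 - 3.237*k^4 + 2.4211*k^3 - 6.6677*k^2 + 0.9918*k + 2.5992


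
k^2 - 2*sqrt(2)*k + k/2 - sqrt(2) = (k + 1/2)*(k - 2*sqrt(2))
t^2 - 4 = (t - 2)*(t + 2)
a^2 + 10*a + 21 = (a + 3)*(a + 7)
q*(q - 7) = q^2 - 7*q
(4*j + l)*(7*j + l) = 28*j^2 + 11*j*l + l^2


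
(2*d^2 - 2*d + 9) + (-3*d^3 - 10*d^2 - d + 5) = -3*d^3 - 8*d^2 - 3*d + 14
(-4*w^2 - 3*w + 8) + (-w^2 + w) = -5*w^2 - 2*w + 8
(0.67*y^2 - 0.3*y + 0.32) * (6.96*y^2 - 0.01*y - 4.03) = 4.6632*y^4 - 2.0947*y^3 - 0.469900000000001*y^2 + 1.2058*y - 1.2896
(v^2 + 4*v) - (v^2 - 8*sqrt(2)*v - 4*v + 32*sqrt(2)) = 8*v + 8*sqrt(2)*v - 32*sqrt(2)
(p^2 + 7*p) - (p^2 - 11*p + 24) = 18*p - 24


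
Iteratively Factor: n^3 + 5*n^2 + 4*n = (n + 1)*(n^2 + 4*n) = n*(n + 1)*(n + 4)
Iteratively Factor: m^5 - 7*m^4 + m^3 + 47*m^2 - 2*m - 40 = (m - 5)*(m^4 - 2*m^3 - 9*m^2 + 2*m + 8) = (m - 5)*(m + 2)*(m^3 - 4*m^2 - m + 4) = (m - 5)*(m - 4)*(m + 2)*(m^2 - 1) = (m - 5)*(m - 4)*(m + 1)*(m + 2)*(m - 1)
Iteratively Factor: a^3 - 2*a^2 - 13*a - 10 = (a + 2)*(a^2 - 4*a - 5) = (a - 5)*(a + 2)*(a + 1)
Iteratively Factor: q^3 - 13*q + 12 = (q - 1)*(q^2 + q - 12) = (q - 1)*(q + 4)*(q - 3)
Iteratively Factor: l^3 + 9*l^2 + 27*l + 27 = (l + 3)*(l^2 + 6*l + 9) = (l + 3)^2*(l + 3)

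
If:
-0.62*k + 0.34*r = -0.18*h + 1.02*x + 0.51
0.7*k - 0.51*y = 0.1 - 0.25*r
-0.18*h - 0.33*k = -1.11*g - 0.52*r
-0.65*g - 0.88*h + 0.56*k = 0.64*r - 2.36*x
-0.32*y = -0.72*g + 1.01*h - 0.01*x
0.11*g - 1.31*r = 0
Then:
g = -0.32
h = 0.43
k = -1.34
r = -0.03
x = 0.38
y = -2.05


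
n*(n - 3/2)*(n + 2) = n^3 + n^2/2 - 3*n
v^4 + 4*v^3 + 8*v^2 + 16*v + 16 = (v + 2)^2*(v - 2*I)*(v + 2*I)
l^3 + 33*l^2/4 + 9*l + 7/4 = (l + 1/4)*(l + 1)*(l + 7)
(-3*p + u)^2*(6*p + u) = 54*p^3 - 27*p^2*u + u^3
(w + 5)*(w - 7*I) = w^2 + 5*w - 7*I*w - 35*I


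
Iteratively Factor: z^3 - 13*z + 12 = (z - 1)*(z^2 + z - 12) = (z - 3)*(z - 1)*(z + 4)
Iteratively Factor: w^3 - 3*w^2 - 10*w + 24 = (w - 4)*(w^2 + w - 6) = (w - 4)*(w - 2)*(w + 3)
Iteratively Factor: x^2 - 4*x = (x - 4)*(x)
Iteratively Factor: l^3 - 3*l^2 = (l)*(l^2 - 3*l) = l*(l - 3)*(l)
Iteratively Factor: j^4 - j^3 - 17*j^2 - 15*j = (j + 1)*(j^3 - 2*j^2 - 15*j) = (j - 5)*(j + 1)*(j^2 + 3*j) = j*(j - 5)*(j + 1)*(j + 3)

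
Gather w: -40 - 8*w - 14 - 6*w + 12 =-14*w - 42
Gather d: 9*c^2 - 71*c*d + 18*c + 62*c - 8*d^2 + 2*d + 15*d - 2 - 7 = 9*c^2 + 80*c - 8*d^2 + d*(17 - 71*c) - 9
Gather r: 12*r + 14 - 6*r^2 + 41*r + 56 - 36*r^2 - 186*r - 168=-42*r^2 - 133*r - 98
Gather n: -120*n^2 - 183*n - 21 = -120*n^2 - 183*n - 21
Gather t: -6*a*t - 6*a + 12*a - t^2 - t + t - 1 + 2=-6*a*t + 6*a - t^2 + 1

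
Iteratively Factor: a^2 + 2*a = (a + 2)*(a)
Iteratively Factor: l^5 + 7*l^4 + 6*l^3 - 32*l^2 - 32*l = (l + 1)*(l^4 + 6*l^3 - 32*l) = l*(l + 1)*(l^3 + 6*l^2 - 32) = l*(l + 1)*(l + 4)*(l^2 + 2*l - 8) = l*(l + 1)*(l + 4)^2*(l - 2)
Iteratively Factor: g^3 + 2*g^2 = (g)*(g^2 + 2*g) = g*(g + 2)*(g)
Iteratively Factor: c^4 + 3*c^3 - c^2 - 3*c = (c + 1)*(c^3 + 2*c^2 - 3*c) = c*(c + 1)*(c^2 + 2*c - 3) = c*(c + 1)*(c + 3)*(c - 1)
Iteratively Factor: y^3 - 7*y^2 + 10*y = (y - 2)*(y^2 - 5*y) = y*(y - 2)*(y - 5)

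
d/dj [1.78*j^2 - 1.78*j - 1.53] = 3.56*j - 1.78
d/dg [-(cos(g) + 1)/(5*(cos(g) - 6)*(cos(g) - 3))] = (sin(g)^2 - 2*cos(g) + 26)*sin(g)/(5*(cos(g) - 6)^2*(cos(g) - 3)^2)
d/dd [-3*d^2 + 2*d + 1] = 2 - 6*d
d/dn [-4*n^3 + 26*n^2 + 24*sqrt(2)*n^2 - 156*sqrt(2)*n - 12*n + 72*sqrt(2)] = -12*n^2 + 52*n + 48*sqrt(2)*n - 156*sqrt(2) - 12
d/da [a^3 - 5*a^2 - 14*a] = 3*a^2 - 10*a - 14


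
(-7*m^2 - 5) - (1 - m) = -7*m^2 + m - 6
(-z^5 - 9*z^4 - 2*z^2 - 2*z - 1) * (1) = -z^5 - 9*z^4 - 2*z^2 - 2*z - 1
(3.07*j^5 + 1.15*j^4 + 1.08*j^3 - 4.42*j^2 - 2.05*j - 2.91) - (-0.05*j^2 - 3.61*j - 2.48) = 3.07*j^5 + 1.15*j^4 + 1.08*j^3 - 4.37*j^2 + 1.56*j - 0.43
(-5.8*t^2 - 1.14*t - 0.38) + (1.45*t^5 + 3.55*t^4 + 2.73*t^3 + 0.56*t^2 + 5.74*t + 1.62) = 1.45*t^5 + 3.55*t^4 + 2.73*t^3 - 5.24*t^2 + 4.6*t + 1.24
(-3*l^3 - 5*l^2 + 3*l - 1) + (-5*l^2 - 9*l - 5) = -3*l^3 - 10*l^2 - 6*l - 6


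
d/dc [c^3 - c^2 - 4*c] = 3*c^2 - 2*c - 4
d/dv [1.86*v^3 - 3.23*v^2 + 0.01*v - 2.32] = 5.58*v^2 - 6.46*v + 0.01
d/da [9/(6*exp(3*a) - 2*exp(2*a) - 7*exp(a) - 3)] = (-162*exp(2*a) + 36*exp(a) + 63)*exp(a)/(-6*exp(3*a) + 2*exp(2*a) + 7*exp(a) + 3)^2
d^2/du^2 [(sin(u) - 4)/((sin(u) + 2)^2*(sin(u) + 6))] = 2*(-2*sin(u)^5 + 11*sin(u)^4 + 193*sin(u)^3 + 398*sin(u)^2 - 644*sin(u) - 712)/((sin(u) + 2)^4*(sin(u) + 6)^3)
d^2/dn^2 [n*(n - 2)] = 2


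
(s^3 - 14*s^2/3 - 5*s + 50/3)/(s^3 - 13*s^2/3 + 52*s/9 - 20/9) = 3*(s^2 - 3*s - 10)/(3*s^2 - 8*s + 4)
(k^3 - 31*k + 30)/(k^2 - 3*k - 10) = (k^2 + 5*k - 6)/(k + 2)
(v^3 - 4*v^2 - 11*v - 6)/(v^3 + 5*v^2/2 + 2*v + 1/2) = 2*(v - 6)/(2*v + 1)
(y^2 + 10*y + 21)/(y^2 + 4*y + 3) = (y + 7)/(y + 1)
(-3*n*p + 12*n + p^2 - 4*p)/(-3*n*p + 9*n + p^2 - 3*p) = (p - 4)/(p - 3)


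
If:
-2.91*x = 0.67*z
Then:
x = -0.230240549828179*z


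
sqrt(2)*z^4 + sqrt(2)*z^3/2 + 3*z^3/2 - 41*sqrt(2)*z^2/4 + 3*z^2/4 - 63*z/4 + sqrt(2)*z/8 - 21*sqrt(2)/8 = (z - 3)*(z + 7/2)*(z + sqrt(2)/2)*(sqrt(2)*z + 1/2)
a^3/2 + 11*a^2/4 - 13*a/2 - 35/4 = (a/2 + 1/2)*(a - 5/2)*(a + 7)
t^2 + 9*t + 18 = (t + 3)*(t + 6)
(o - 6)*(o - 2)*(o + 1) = o^3 - 7*o^2 + 4*o + 12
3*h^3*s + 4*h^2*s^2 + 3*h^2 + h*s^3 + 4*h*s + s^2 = (h + s)*(3*h + s)*(h*s + 1)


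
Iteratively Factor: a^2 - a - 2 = (a + 1)*(a - 2)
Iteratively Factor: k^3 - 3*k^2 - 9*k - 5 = (k - 5)*(k^2 + 2*k + 1) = (k - 5)*(k + 1)*(k + 1)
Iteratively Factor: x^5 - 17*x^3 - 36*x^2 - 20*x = (x)*(x^4 - 17*x^2 - 36*x - 20) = x*(x - 5)*(x^3 + 5*x^2 + 8*x + 4) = x*(x - 5)*(x + 1)*(x^2 + 4*x + 4) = x*(x - 5)*(x + 1)*(x + 2)*(x + 2)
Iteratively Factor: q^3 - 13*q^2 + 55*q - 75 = (q - 5)*(q^2 - 8*q + 15) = (q - 5)*(q - 3)*(q - 5)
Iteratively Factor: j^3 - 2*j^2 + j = (j - 1)*(j^2 - j) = (j - 1)^2*(j)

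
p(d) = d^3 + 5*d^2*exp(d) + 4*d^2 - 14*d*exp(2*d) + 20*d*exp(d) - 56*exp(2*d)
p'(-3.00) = 1.65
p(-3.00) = 8.22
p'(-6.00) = 60.05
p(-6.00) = -71.85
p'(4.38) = -1565020.81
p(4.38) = -732997.97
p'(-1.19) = -16.47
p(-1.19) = -4.75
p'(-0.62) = -33.46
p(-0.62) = -18.03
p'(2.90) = -65680.78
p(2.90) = -30030.59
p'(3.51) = -244604.92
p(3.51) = -113128.20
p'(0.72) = -518.79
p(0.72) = -241.55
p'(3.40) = -193154.40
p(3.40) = -89161.95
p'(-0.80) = -25.76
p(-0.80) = -12.75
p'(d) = 5*d^2*exp(d) + 3*d^2 - 28*d*exp(2*d) + 30*d*exp(d) + 8*d - 126*exp(2*d) + 20*exp(d)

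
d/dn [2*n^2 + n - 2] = 4*n + 1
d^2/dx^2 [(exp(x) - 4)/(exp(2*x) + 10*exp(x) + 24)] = (exp(4*x) - 26*exp(3*x) - 264*exp(2*x) - 256*exp(x) + 1536)*exp(x)/(exp(6*x) + 30*exp(5*x) + 372*exp(4*x) + 2440*exp(3*x) + 8928*exp(2*x) + 17280*exp(x) + 13824)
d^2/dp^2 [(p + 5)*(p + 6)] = 2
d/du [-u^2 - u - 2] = -2*u - 1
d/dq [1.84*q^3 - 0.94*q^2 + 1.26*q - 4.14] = 5.52*q^2 - 1.88*q + 1.26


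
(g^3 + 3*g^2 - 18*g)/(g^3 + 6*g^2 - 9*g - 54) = g/(g + 3)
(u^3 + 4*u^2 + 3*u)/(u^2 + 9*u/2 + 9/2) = 2*u*(u + 1)/(2*u + 3)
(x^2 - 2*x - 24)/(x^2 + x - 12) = (x - 6)/(x - 3)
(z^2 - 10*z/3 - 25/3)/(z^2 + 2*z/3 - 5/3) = (z - 5)/(z - 1)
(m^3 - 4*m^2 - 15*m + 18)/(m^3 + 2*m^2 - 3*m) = (m - 6)/m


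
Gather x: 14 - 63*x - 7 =7 - 63*x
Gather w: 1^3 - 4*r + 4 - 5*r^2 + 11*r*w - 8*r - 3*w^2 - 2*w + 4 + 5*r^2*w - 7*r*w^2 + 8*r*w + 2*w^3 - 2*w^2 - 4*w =-5*r^2 - 12*r + 2*w^3 + w^2*(-7*r - 5) + w*(5*r^2 + 19*r - 6) + 9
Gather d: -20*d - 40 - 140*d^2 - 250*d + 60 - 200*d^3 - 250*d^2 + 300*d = -200*d^3 - 390*d^2 + 30*d + 20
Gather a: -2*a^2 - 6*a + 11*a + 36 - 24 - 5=-2*a^2 + 5*a + 7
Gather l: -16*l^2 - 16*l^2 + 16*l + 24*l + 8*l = -32*l^2 + 48*l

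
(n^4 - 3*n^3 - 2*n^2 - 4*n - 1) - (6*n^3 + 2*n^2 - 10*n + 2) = n^4 - 9*n^3 - 4*n^2 + 6*n - 3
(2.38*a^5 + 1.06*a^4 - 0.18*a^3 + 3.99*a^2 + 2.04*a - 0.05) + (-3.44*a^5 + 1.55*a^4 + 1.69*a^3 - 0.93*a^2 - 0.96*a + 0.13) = -1.06*a^5 + 2.61*a^4 + 1.51*a^3 + 3.06*a^2 + 1.08*a + 0.08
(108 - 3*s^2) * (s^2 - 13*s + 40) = -3*s^4 + 39*s^3 - 12*s^2 - 1404*s + 4320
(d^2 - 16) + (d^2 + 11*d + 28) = 2*d^2 + 11*d + 12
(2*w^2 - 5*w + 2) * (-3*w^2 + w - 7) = -6*w^4 + 17*w^3 - 25*w^2 + 37*w - 14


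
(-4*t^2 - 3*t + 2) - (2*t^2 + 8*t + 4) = -6*t^2 - 11*t - 2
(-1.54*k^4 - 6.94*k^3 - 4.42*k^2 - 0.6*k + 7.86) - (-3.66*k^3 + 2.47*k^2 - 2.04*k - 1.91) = -1.54*k^4 - 3.28*k^3 - 6.89*k^2 + 1.44*k + 9.77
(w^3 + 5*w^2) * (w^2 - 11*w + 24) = w^5 - 6*w^4 - 31*w^3 + 120*w^2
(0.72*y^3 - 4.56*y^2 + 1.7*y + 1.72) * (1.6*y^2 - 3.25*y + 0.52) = 1.152*y^5 - 9.636*y^4 + 17.9144*y^3 - 5.1442*y^2 - 4.706*y + 0.8944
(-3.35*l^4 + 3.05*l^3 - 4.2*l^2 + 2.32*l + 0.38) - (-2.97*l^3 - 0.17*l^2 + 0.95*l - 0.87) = -3.35*l^4 + 6.02*l^3 - 4.03*l^2 + 1.37*l + 1.25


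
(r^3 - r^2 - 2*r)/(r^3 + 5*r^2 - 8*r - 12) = r/(r + 6)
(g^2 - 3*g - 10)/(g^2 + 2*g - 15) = (g^2 - 3*g - 10)/(g^2 + 2*g - 15)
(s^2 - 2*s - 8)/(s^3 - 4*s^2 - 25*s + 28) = (s^2 - 2*s - 8)/(s^3 - 4*s^2 - 25*s + 28)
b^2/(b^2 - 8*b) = b/(b - 8)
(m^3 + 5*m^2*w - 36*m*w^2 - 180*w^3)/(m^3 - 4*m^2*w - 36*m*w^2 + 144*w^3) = (-m - 5*w)/(-m + 4*w)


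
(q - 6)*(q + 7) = q^2 + q - 42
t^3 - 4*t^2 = t^2*(t - 4)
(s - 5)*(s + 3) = s^2 - 2*s - 15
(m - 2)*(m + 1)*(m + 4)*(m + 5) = m^4 + 8*m^3 + 9*m^2 - 38*m - 40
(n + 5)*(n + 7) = n^2 + 12*n + 35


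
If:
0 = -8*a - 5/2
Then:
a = -5/16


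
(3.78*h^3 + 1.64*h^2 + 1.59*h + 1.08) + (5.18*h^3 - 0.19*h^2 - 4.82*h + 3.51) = 8.96*h^3 + 1.45*h^2 - 3.23*h + 4.59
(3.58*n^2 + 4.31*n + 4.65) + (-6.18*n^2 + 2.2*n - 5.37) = -2.6*n^2 + 6.51*n - 0.72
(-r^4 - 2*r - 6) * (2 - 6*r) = 6*r^5 - 2*r^4 + 12*r^2 + 32*r - 12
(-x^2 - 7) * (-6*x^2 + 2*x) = 6*x^4 - 2*x^3 + 42*x^2 - 14*x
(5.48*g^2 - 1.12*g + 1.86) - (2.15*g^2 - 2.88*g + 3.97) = 3.33*g^2 + 1.76*g - 2.11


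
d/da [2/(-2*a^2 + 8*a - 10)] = 2*(a - 2)/(a^2 - 4*a + 5)^2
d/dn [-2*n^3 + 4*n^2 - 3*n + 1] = -6*n^2 + 8*n - 3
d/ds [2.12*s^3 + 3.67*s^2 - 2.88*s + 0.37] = 6.36*s^2 + 7.34*s - 2.88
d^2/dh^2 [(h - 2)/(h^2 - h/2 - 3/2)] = 4*((2 - h)*(4*h - 1)^2 + (5 - 6*h)*(-2*h^2 + h + 3))/(-2*h^2 + h + 3)^3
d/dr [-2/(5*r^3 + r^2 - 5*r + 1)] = 2*(15*r^2 + 2*r - 5)/(5*r^3 + r^2 - 5*r + 1)^2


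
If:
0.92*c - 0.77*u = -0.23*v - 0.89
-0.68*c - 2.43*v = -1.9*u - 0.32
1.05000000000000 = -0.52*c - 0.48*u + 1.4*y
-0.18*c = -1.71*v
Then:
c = -1.80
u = -1.06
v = -0.19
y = -0.28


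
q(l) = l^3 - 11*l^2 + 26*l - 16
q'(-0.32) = 33.35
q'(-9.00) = 467.00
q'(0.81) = 10.15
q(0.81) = -1.63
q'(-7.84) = 382.88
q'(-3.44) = 137.18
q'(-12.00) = 722.00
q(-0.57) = -34.58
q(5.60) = -39.74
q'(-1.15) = 55.27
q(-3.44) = -276.32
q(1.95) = 0.29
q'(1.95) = -5.49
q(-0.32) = -25.48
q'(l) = 3*l^2 - 22*l + 26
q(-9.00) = -1870.00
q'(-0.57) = 39.51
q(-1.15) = -61.97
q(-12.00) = -3640.00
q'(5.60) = -3.12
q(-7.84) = -1377.85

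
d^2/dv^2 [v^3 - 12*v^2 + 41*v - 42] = 6*v - 24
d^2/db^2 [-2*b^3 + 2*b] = -12*b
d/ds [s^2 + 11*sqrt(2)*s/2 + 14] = 2*s + 11*sqrt(2)/2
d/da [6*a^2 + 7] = 12*a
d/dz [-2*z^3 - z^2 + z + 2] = -6*z^2 - 2*z + 1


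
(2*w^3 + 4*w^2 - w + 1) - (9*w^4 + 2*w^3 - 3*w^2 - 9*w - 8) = -9*w^4 + 7*w^2 + 8*w + 9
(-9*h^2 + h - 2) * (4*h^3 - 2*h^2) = -36*h^5 + 22*h^4 - 10*h^3 + 4*h^2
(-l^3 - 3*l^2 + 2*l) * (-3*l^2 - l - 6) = 3*l^5 + 10*l^4 + 3*l^3 + 16*l^2 - 12*l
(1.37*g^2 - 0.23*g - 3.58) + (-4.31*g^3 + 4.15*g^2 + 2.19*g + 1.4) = -4.31*g^3 + 5.52*g^2 + 1.96*g - 2.18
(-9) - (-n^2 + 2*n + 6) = n^2 - 2*n - 15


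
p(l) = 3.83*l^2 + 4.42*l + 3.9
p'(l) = 7.66*l + 4.42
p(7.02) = 223.67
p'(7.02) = 58.19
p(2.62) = 41.77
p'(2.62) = 24.49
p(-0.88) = 2.98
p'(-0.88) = -2.32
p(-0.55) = 2.63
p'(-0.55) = 0.21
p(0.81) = 9.99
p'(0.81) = 10.62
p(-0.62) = 2.63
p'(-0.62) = -0.33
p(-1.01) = 3.34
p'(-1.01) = -3.32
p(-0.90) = 3.02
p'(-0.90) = -2.47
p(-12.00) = 502.38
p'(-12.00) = -87.50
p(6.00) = 168.30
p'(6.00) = 50.38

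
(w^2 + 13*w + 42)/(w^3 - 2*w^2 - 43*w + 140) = (w + 6)/(w^2 - 9*w + 20)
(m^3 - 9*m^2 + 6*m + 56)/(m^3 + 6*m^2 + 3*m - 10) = (m^2 - 11*m + 28)/(m^2 + 4*m - 5)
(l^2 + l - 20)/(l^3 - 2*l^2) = (l^2 + l - 20)/(l^2*(l - 2))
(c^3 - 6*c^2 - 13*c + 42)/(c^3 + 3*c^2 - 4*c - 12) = (c - 7)/(c + 2)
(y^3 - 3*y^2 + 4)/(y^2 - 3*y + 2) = (y^2 - y - 2)/(y - 1)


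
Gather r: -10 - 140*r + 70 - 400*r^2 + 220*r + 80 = -400*r^2 + 80*r + 140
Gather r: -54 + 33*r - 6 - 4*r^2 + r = -4*r^2 + 34*r - 60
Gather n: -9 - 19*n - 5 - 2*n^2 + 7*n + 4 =-2*n^2 - 12*n - 10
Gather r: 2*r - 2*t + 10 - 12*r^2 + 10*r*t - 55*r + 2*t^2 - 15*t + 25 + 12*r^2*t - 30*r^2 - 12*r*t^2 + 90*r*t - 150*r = r^2*(12*t - 42) + r*(-12*t^2 + 100*t - 203) + 2*t^2 - 17*t + 35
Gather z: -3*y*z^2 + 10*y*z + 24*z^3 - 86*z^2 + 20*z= 24*z^3 + z^2*(-3*y - 86) + z*(10*y + 20)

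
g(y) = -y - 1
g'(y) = -1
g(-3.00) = 2.00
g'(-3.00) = -1.00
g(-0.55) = -0.45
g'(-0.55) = -1.00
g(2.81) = -3.81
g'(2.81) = -1.00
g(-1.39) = 0.39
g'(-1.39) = -1.00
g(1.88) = -2.88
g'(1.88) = -1.00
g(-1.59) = 0.59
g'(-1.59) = -1.00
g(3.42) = -4.42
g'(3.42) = -1.00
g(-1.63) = 0.63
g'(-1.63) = -1.00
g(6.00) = -7.00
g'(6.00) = -1.00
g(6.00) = -7.00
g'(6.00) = -1.00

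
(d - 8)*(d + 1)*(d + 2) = d^3 - 5*d^2 - 22*d - 16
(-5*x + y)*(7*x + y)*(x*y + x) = -35*x^3*y - 35*x^3 + 2*x^2*y^2 + 2*x^2*y + x*y^3 + x*y^2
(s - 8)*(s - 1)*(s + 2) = s^3 - 7*s^2 - 10*s + 16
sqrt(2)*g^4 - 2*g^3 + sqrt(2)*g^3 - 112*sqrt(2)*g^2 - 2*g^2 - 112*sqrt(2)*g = g*(g - 8*sqrt(2))*(g + 7*sqrt(2))*(sqrt(2)*g + sqrt(2))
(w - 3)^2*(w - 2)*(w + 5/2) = w^4 - 11*w^3/2 + w^2 + 69*w/2 - 45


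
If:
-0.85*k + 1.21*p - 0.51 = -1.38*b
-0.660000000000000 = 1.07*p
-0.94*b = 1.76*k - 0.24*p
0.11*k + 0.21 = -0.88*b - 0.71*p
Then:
No Solution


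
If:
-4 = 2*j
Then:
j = -2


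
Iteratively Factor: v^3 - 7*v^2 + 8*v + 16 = (v - 4)*(v^2 - 3*v - 4) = (v - 4)^2*(v + 1)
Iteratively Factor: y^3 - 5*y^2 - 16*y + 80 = (y + 4)*(y^2 - 9*y + 20) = (y - 4)*(y + 4)*(y - 5)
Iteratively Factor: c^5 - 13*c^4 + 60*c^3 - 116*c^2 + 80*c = (c - 2)*(c^4 - 11*c^3 + 38*c^2 - 40*c) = (c - 5)*(c - 2)*(c^3 - 6*c^2 + 8*c) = c*(c - 5)*(c - 2)*(c^2 - 6*c + 8) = c*(c - 5)*(c - 4)*(c - 2)*(c - 2)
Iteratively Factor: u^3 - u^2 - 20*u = (u - 5)*(u^2 + 4*u) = (u - 5)*(u + 4)*(u)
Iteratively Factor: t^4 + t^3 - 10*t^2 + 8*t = (t)*(t^3 + t^2 - 10*t + 8) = t*(t + 4)*(t^2 - 3*t + 2) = t*(t - 1)*(t + 4)*(t - 2)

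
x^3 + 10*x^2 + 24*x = x*(x + 4)*(x + 6)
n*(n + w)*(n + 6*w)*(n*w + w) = n^4*w + 7*n^3*w^2 + n^3*w + 6*n^2*w^3 + 7*n^2*w^2 + 6*n*w^3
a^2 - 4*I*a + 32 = (a - 8*I)*(a + 4*I)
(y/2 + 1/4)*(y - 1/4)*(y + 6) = y^3/2 + 25*y^2/8 + 11*y/16 - 3/8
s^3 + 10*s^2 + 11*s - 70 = (s - 2)*(s + 5)*(s + 7)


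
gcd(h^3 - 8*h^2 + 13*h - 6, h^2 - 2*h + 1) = h^2 - 2*h + 1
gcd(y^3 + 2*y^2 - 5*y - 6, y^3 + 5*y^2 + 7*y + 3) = y^2 + 4*y + 3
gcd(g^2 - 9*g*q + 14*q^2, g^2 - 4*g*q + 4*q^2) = -g + 2*q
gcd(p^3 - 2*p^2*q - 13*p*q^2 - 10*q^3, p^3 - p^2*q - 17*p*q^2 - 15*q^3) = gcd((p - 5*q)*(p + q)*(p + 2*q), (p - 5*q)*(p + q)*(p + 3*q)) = p^2 - 4*p*q - 5*q^2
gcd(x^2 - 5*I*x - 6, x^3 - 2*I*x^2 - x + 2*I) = x - 2*I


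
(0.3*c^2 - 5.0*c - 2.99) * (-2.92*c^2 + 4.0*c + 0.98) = -0.876*c^4 + 15.8*c^3 - 10.9752*c^2 - 16.86*c - 2.9302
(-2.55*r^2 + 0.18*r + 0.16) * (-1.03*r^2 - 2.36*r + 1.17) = 2.6265*r^4 + 5.8326*r^3 - 3.5731*r^2 - 0.167*r + 0.1872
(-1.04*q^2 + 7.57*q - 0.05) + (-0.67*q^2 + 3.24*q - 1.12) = -1.71*q^2 + 10.81*q - 1.17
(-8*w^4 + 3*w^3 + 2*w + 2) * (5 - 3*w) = 24*w^5 - 49*w^4 + 15*w^3 - 6*w^2 + 4*w + 10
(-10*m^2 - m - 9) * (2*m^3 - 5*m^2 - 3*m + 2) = -20*m^5 + 48*m^4 + 17*m^3 + 28*m^2 + 25*m - 18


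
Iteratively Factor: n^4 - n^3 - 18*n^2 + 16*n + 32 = (n - 4)*(n^3 + 3*n^2 - 6*n - 8) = (n - 4)*(n + 1)*(n^2 + 2*n - 8) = (n - 4)*(n + 1)*(n + 4)*(n - 2)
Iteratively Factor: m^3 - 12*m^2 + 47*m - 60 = (m - 4)*(m^2 - 8*m + 15) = (m - 4)*(m - 3)*(m - 5)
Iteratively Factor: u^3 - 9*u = (u)*(u^2 - 9) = u*(u - 3)*(u + 3)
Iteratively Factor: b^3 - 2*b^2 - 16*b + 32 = (b + 4)*(b^2 - 6*b + 8) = (b - 4)*(b + 4)*(b - 2)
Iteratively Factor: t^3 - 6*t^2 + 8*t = (t - 2)*(t^2 - 4*t) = (t - 4)*(t - 2)*(t)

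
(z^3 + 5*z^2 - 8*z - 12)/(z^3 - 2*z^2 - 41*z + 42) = (z^2 - z - 2)/(z^2 - 8*z + 7)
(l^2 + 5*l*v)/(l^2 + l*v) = (l + 5*v)/(l + v)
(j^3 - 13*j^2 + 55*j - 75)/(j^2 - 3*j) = j - 10 + 25/j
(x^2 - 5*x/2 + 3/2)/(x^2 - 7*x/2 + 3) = (x - 1)/(x - 2)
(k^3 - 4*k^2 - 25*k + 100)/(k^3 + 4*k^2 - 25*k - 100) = (k - 4)/(k + 4)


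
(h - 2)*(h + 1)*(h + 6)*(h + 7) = h^4 + 12*h^3 + 27*h^2 - 68*h - 84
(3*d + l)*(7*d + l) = 21*d^2 + 10*d*l + l^2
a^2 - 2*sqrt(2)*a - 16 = (a - 4*sqrt(2))*(a + 2*sqrt(2))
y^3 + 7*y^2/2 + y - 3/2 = (y - 1/2)*(y + 1)*(y + 3)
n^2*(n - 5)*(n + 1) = n^4 - 4*n^3 - 5*n^2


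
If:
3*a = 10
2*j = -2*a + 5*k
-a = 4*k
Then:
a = 10/3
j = -65/12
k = -5/6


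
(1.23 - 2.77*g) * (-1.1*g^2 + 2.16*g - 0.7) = 3.047*g^3 - 7.3362*g^2 + 4.5958*g - 0.861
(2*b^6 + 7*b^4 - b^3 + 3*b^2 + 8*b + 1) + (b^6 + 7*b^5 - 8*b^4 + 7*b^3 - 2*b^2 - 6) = 3*b^6 + 7*b^5 - b^4 + 6*b^3 + b^2 + 8*b - 5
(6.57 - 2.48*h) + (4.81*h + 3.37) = 2.33*h + 9.94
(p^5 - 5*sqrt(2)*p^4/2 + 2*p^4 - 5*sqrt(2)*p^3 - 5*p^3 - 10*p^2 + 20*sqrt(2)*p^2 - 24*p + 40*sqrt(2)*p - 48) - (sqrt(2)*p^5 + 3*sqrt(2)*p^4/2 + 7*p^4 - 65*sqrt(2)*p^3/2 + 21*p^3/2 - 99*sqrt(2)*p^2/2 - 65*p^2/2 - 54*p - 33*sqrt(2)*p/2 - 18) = -sqrt(2)*p^5 + p^5 - 4*sqrt(2)*p^4 - 5*p^4 - 31*p^3/2 + 55*sqrt(2)*p^3/2 + 45*p^2/2 + 139*sqrt(2)*p^2/2 + 30*p + 113*sqrt(2)*p/2 - 30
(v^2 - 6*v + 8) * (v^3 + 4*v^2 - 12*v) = v^5 - 2*v^4 - 28*v^3 + 104*v^2 - 96*v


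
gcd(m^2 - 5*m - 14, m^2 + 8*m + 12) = m + 2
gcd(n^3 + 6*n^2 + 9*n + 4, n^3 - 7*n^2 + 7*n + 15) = n + 1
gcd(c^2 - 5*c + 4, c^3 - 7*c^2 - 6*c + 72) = c - 4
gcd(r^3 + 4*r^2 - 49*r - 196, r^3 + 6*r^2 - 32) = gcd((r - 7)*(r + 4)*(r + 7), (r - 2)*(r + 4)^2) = r + 4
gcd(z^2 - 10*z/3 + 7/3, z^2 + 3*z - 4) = z - 1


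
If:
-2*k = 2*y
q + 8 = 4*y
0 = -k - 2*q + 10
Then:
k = -26/7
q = 48/7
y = 26/7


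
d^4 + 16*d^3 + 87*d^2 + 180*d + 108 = (d + 1)*(d + 3)*(d + 6)^2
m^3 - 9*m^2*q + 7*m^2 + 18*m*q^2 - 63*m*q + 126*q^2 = (m + 7)*(m - 6*q)*(m - 3*q)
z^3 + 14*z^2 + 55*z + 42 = (z + 1)*(z + 6)*(z + 7)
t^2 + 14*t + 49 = (t + 7)^2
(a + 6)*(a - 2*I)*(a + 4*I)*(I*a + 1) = I*a^4 - a^3 + 6*I*a^3 - 6*a^2 + 10*I*a^2 + 8*a + 60*I*a + 48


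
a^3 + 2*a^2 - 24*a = a*(a - 4)*(a + 6)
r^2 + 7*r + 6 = (r + 1)*(r + 6)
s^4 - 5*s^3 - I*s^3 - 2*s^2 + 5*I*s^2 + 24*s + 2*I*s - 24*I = (s - 4)*(s - 3)*(s + 2)*(s - I)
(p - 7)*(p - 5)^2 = p^3 - 17*p^2 + 95*p - 175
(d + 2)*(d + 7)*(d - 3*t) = d^3 - 3*d^2*t + 9*d^2 - 27*d*t + 14*d - 42*t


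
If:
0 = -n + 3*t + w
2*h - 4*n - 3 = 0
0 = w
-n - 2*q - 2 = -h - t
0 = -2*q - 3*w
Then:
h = 9/4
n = 3/8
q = 0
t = 1/8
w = 0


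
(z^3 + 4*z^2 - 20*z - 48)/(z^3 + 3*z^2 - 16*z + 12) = (z^2 - 2*z - 8)/(z^2 - 3*z + 2)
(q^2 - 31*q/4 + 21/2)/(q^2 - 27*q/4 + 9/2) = (4*q - 7)/(4*q - 3)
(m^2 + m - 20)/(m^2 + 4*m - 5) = (m - 4)/(m - 1)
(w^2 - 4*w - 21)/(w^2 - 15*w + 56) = (w + 3)/(w - 8)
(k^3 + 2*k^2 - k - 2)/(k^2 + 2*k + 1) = (k^2 + k - 2)/(k + 1)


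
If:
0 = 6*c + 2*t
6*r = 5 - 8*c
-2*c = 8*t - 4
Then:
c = -2/11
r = 71/66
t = 6/11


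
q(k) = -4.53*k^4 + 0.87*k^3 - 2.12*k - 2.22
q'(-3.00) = 510.61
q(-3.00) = -386.28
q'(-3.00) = 510.61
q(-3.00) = -386.28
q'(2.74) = -355.27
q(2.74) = -245.46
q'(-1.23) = 35.55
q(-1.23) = -11.60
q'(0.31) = -2.41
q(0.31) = -2.89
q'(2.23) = -190.08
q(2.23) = -109.33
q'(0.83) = -10.68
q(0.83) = -5.63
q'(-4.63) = 1852.29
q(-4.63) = -2160.47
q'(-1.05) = 21.73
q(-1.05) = -6.51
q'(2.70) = -339.75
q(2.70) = -231.56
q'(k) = -18.12*k^3 + 2.61*k^2 - 2.12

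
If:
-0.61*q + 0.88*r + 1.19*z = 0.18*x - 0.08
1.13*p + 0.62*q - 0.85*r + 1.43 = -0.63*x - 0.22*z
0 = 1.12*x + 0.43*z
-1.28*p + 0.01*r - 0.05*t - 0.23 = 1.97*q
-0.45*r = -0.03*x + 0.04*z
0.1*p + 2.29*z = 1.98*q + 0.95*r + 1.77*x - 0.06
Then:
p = -0.87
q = -0.67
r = 0.05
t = 44.02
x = 0.16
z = -0.42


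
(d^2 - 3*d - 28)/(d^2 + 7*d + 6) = (d^2 - 3*d - 28)/(d^2 + 7*d + 6)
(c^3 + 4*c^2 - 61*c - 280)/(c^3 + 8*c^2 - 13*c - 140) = (c - 8)/(c - 4)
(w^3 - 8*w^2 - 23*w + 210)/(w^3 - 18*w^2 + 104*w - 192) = (w^2 - 2*w - 35)/(w^2 - 12*w + 32)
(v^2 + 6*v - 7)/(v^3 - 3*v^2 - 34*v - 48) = (-v^2 - 6*v + 7)/(-v^3 + 3*v^2 + 34*v + 48)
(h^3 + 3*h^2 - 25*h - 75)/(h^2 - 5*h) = h + 8 + 15/h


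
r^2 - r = r*(r - 1)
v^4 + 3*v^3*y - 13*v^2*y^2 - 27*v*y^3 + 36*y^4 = (v - 3*y)*(v - y)*(v + 3*y)*(v + 4*y)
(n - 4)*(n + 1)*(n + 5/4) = n^3 - 7*n^2/4 - 31*n/4 - 5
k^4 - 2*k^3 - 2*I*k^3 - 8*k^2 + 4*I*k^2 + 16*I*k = k*(k - 4)*(k + 2)*(k - 2*I)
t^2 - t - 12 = (t - 4)*(t + 3)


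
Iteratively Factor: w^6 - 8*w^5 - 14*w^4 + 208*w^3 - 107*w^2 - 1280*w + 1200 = (w + 4)*(w^5 - 12*w^4 + 34*w^3 + 72*w^2 - 395*w + 300) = (w - 1)*(w + 4)*(w^4 - 11*w^3 + 23*w^2 + 95*w - 300) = (w - 5)*(w - 1)*(w + 4)*(w^3 - 6*w^2 - 7*w + 60) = (w - 5)*(w - 4)*(w - 1)*(w + 4)*(w^2 - 2*w - 15) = (w - 5)*(w - 4)*(w - 1)*(w + 3)*(w + 4)*(w - 5)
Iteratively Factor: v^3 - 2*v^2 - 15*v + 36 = (v - 3)*(v^2 + v - 12) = (v - 3)^2*(v + 4)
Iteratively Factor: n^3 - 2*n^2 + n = (n - 1)*(n^2 - n) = n*(n - 1)*(n - 1)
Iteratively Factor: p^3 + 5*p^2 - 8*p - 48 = (p - 3)*(p^2 + 8*p + 16) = (p - 3)*(p + 4)*(p + 4)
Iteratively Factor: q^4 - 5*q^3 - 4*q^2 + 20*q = (q - 5)*(q^3 - 4*q) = (q - 5)*(q - 2)*(q^2 + 2*q) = q*(q - 5)*(q - 2)*(q + 2)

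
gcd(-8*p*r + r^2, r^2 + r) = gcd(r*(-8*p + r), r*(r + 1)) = r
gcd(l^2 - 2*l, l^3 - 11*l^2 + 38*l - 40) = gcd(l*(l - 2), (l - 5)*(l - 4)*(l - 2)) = l - 2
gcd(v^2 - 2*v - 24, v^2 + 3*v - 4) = v + 4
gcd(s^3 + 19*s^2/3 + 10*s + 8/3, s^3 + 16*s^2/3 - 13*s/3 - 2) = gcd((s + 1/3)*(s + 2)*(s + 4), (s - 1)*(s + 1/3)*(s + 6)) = s + 1/3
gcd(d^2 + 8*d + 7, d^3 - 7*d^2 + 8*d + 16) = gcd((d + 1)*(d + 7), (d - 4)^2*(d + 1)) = d + 1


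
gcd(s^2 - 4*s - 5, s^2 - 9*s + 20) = s - 5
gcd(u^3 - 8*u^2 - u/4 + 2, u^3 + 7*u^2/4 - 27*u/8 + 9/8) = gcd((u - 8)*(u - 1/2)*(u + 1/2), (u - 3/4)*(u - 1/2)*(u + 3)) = u - 1/2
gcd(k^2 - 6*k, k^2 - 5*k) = k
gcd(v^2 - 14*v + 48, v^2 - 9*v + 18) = v - 6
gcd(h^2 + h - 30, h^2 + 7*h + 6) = h + 6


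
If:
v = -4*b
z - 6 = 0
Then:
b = -v/4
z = 6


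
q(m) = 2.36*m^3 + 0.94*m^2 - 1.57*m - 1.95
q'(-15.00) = 1563.23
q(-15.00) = -7731.90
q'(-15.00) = 1563.23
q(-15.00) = -7731.90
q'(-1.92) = 20.92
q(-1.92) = -12.17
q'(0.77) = 4.08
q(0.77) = -1.52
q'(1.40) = 14.94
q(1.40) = 4.17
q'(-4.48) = 132.11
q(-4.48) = -188.25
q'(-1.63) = 14.18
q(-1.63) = -7.11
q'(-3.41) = 74.35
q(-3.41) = -79.24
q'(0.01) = -1.55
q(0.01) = -1.97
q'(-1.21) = 6.52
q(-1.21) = -2.85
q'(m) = 7.08*m^2 + 1.88*m - 1.57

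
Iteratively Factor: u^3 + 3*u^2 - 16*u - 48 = (u + 3)*(u^2 - 16) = (u + 3)*(u + 4)*(u - 4)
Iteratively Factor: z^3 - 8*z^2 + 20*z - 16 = (z - 2)*(z^2 - 6*z + 8) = (z - 4)*(z - 2)*(z - 2)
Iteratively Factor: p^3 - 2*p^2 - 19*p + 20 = (p - 5)*(p^2 + 3*p - 4) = (p - 5)*(p + 4)*(p - 1)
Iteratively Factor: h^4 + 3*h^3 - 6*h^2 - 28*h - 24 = (h + 2)*(h^3 + h^2 - 8*h - 12) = (h + 2)^2*(h^2 - h - 6) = (h + 2)^3*(h - 3)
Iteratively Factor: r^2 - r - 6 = (r - 3)*(r + 2)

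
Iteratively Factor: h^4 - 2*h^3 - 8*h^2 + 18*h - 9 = (h - 1)*(h^3 - h^2 - 9*h + 9) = (h - 3)*(h - 1)*(h^2 + 2*h - 3) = (h - 3)*(h - 1)*(h + 3)*(h - 1)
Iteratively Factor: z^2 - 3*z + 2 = (z - 1)*(z - 2)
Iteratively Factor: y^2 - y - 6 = (y + 2)*(y - 3)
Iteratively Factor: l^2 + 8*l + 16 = (l + 4)*(l + 4)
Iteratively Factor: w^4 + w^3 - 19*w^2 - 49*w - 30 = (w + 2)*(w^3 - w^2 - 17*w - 15) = (w + 1)*(w + 2)*(w^2 - 2*w - 15) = (w - 5)*(w + 1)*(w + 2)*(w + 3)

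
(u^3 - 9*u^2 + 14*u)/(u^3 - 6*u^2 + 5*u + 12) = u*(u^2 - 9*u + 14)/(u^3 - 6*u^2 + 5*u + 12)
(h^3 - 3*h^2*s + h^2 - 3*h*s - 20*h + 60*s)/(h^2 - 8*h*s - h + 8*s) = (h^3 - 3*h^2*s + h^2 - 3*h*s - 20*h + 60*s)/(h^2 - 8*h*s - h + 8*s)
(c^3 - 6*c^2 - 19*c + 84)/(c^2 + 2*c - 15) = (c^2 - 3*c - 28)/(c + 5)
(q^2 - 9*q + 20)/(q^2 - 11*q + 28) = (q - 5)/(q - 7)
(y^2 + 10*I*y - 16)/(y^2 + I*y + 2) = (y + 8*I)/(y - I)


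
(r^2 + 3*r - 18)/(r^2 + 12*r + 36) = (r - 3)/(r + 6)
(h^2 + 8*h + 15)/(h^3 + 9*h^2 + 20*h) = (h + 3)/(h*(h + 4))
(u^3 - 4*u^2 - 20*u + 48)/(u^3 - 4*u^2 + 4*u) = (u^2 - 2*u - 24)/(u*(u - 2))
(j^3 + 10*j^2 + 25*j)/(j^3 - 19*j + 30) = j*(j + 5)/(j^2 - 5*j + 6)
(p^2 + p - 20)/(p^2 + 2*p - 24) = (p + 5)/(p + 6)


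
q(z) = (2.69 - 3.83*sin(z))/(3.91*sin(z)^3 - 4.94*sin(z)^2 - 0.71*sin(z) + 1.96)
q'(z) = (2.69 - 3.83*sin(z))*(-11.73*sin(z)^2*cos(z) + 9.88*sin(z)*cos(z) + 0.71*cos(z))/(3.91*sin(z)^3 - 4.94*sin(z)^2 - 0.71*sin(z) + 1.96)^2 - 3.83*cos(z)/(3.91*sin(z)^3 - 4.94*sin(z)^2 - 0.71*sin(z) + 1.96)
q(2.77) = 1.05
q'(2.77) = 0.71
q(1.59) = -5.18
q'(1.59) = -0.18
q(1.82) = -5.34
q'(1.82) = -0.10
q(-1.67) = -1.07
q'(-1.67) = 0.30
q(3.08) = 1.29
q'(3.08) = 1.15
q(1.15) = -4.75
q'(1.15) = -8.71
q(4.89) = -1.10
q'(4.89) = -0.56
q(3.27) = 1.62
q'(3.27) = 2.55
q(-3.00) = 1.66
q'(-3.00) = 2.71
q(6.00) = 2.23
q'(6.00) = -5.94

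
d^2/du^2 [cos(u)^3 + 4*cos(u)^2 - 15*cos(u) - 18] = 57*cos(u)/4 - 8*cos(2*u) - 9*cos(3*u)/4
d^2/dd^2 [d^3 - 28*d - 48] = 6*d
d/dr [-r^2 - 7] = -2*r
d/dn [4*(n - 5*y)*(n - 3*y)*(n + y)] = 12*n^2 - 56*n*y + 28*y^2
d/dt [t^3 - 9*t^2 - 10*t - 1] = 3*t^2 - 18*t - 10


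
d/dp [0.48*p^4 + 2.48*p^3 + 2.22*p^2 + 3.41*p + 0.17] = 1.92*p^3 + 7.44*p^2 + 4.44*p + 3.41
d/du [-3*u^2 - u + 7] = -6*u - 1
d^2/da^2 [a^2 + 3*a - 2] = 2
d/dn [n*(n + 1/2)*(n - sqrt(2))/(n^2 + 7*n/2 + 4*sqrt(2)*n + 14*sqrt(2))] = (4*n^4 + 28*n^3 + 32*sqrt(2)*n^3 - 25*n^2 + 164*sqrt(2)*n^2 - 224*n + 56*sqrt(2)*n - 56)/(4*n^4 + 28*n^3 + 32*sqrt(2)*n^3 + 177*n^2 + 224*sqrt(2)*n^2 + 392*sqrt(2)*n + 896*n + 1568)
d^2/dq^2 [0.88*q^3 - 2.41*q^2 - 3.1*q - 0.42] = 5.28*q - 4.82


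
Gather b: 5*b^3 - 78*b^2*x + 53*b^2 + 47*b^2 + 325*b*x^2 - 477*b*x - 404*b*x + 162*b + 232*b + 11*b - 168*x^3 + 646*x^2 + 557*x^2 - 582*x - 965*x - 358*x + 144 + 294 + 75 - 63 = 5*b^3 + b^2*(100 - 78*x) + b*(325*x^2 - 881*x + 405) - 168*x^3 + 1203*x^2 - 1905*x + 450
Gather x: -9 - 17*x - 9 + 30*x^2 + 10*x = 30*x^2 - 7*x - 18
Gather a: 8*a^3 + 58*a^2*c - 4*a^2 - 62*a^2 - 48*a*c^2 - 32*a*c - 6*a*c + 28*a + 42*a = 8*a^3 + a^2*(58*c - 66) + a*(-48*c^2 - 38*c + 70)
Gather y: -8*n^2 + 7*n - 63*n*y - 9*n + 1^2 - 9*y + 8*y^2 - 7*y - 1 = -8*n^2 - 2*n + 8*y^2 + y*(-63*n - 16)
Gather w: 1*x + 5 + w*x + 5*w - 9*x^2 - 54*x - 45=w*(x + 5) - 9*x^2 - 53*x - 40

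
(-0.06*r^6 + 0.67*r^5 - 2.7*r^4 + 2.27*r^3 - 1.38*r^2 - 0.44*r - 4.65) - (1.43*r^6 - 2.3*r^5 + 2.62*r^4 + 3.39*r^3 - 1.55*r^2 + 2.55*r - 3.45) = -1.49*r^6 + 2.97*r^5 - 5.32*r^4 - 1.12*r^3 + 0.17*r^2 - 2.99*r - 1.2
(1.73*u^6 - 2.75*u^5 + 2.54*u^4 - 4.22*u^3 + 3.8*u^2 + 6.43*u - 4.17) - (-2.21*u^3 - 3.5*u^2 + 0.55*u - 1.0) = 1.73*u^6 - 2.75*u^5 + 2.54*u^4 - 2.01*u^3 + 7.3*u^2 + 5.88*u - 3.17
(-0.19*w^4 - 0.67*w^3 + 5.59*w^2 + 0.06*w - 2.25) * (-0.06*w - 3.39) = 0.0114*w^5 + 0.6843*w^4 + 1.9359*w^3 - 18.9537*w^2 - 0.0684*w + 7.6275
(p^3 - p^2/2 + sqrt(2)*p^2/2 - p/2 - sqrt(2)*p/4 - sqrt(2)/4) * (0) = 0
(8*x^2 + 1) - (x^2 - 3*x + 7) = 7*x^2 + 3*x - 6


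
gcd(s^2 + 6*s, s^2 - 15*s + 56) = 1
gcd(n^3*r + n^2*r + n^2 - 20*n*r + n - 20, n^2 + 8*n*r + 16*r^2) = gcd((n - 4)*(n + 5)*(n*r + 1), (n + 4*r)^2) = 1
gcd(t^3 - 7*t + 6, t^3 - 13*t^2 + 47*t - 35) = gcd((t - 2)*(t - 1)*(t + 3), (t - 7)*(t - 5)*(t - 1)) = t - 1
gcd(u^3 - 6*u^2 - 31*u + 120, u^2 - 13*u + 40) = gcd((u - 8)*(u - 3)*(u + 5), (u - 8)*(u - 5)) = u - 8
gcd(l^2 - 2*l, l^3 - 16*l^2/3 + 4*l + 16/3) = l - 2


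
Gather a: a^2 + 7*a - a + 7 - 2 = a^2 + 6*a + 5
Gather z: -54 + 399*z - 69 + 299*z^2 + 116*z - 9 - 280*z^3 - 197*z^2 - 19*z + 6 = -280*z^3 + 102*z^2 + 496*z - 126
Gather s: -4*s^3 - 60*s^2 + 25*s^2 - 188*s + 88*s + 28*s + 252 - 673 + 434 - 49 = -4*s^3 - 35*s^2 - 72*s - 36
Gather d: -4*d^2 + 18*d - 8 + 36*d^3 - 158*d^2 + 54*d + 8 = 36*d^3 - 162*d^2 + 72*d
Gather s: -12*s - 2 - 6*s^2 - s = -6*s^2 - 13*s - 2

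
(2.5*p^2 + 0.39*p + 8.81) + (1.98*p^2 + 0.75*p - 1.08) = 4.48*p^2 + 1.14*p + 7.73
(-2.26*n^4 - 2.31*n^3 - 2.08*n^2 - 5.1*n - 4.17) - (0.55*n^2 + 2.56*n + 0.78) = -2.26*n^4 - 2.31*n^3 - 2.63*n^2 - 7.66*n - 4.95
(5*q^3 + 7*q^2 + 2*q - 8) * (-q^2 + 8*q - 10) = -5*q^5 + 33*q^4 + 4*q^3 - 46*q^2 - 84*q + 80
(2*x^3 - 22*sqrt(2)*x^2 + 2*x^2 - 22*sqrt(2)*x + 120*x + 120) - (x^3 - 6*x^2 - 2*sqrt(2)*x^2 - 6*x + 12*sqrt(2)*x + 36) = x^3 - 20*sqrt(2)*x^2 + 8*x^2 - 34*sqrt(2)*x + 126*x + 84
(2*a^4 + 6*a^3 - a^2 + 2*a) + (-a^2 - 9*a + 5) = 2*a^4 + 6*a^3 - 2*a^2 - 7*a + 5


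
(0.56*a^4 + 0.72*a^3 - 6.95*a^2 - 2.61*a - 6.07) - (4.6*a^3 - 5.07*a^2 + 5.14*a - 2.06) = 0.56*a^4 - 3.88*a^3 - 1.88*a^2 - 7.75*a - 4.01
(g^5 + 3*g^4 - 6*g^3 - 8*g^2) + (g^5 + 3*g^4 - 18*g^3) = 2*g^5 + 6*g^4 - 24*g^3 - 8*g^2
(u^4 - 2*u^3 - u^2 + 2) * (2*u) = 2*u^5 - 4*u^4 - 2*u^3 + 4*u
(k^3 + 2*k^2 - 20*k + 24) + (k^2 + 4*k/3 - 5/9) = k^3 + 3*k^2 - 56*k/3 + 211/9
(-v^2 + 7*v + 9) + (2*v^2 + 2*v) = v^2 + 9*v + 9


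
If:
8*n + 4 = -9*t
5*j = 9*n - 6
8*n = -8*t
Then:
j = 6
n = 4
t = -4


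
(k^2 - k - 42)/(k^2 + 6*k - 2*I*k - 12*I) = (k - 7)/(k - 2*I)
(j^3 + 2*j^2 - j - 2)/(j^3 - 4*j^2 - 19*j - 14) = (j - 1)/(j - 7)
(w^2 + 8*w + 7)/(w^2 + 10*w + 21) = (w + 1)/(w + 3)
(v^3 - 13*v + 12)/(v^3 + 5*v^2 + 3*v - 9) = (v^2 + v - 12)/(v^2 + 6*v + 9)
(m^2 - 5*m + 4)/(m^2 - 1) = (m - 4)/(m + 1)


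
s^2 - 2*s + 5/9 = (s - 5/3)*(s - 1/3)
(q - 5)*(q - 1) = q^2 - 6*q + 5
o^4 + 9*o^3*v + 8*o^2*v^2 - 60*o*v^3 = o*(o - 2*v)*(o + 5*v)*(o + 6*v)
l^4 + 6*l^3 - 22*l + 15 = (l - 1)^2*(l + 3)*(l + 5)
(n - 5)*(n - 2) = n^2 - 7*n + 10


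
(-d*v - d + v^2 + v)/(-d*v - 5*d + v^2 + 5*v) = (v + 1)/(v + 5)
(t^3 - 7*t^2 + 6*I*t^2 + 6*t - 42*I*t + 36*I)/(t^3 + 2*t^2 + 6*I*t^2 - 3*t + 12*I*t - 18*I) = (t - 6)/(t + 3)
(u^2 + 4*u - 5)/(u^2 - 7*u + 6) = (u + 5)/(u - 6)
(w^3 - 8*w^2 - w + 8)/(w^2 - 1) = w - 8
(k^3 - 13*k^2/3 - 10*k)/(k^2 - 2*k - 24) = k*(3*k + 5)/(3*(k + 4))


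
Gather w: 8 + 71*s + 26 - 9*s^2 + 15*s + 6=-9*s^2 + 86*s + 40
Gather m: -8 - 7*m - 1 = -7*m - 9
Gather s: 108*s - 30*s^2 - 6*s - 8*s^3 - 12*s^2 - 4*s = -8*s^3 - 42*s^2 + 98*s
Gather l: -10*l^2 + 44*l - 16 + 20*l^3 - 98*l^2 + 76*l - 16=20*l^3 - 108*l^2 + 120*l - 32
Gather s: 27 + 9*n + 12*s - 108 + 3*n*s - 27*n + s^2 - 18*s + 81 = -18*n + s^2 + s*(3*n - 6)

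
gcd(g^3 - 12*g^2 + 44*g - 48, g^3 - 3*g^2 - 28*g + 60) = g^2 - 8*g + 12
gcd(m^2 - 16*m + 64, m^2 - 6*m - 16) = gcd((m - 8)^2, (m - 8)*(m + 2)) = m - 8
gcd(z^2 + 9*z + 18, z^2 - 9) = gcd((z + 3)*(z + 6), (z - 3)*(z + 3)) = z + 3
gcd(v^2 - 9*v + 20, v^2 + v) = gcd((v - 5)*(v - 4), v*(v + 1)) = 1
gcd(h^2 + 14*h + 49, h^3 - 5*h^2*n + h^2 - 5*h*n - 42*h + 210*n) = h + 7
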